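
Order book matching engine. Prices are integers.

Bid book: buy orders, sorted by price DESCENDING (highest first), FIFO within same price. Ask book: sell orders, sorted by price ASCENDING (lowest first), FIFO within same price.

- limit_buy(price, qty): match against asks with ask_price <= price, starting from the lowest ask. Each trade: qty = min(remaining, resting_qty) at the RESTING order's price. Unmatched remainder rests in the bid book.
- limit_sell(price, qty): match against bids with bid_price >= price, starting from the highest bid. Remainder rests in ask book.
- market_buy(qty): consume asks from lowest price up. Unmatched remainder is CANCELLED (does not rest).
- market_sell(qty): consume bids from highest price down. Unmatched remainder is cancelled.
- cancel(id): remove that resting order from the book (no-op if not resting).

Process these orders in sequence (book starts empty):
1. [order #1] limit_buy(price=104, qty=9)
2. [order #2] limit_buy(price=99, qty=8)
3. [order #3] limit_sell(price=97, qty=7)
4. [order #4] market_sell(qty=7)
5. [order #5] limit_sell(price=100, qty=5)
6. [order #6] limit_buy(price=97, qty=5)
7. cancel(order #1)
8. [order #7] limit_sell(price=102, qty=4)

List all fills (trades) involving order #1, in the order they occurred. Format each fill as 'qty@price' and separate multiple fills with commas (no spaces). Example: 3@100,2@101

After op 1 [order #1] limit_buy(price=104, qty=9): fills=none; bids=[#1:9@104] asks=[-]
After op 2 [order #2] limit_buy(price=99, qty=8): fills=none; bids=[#1:9@104 #2:8@99] asks=[-]
After op 3 [order #3] limit_sell(price=97, qty=7): fills=#1x#3:7@104; bids=[#1:2@104 #2:8@99] asks=[-]
After op 4 [order #4] market_sell(qty=7): fills=#1x#4:2@104 #2x#4:5@99; bids=[#2:3@99] asks=[-]
After op 5 [order #5] limit_sell(price=100, qty=5): fills=none; bids=[#2:3@99] asks=[#5:5@100]
After op 6 [order #6] limit_buy(price=97, qty=5): fills=none; bids=[#2:3@99 #6:5@97] asks=[#5:5@100]
After op 7 cancel(order #1): fills=none; bids=[#2:3@99 #6:5@97] asks=[#5:5@100]
After op 8 [order #7] limit_sell(price=102, qty=4): fills=none; bids=[#2:3@99 #6:5@97] asks=[#5:5@100 #7:4@102]

Answer: 7@104,2@104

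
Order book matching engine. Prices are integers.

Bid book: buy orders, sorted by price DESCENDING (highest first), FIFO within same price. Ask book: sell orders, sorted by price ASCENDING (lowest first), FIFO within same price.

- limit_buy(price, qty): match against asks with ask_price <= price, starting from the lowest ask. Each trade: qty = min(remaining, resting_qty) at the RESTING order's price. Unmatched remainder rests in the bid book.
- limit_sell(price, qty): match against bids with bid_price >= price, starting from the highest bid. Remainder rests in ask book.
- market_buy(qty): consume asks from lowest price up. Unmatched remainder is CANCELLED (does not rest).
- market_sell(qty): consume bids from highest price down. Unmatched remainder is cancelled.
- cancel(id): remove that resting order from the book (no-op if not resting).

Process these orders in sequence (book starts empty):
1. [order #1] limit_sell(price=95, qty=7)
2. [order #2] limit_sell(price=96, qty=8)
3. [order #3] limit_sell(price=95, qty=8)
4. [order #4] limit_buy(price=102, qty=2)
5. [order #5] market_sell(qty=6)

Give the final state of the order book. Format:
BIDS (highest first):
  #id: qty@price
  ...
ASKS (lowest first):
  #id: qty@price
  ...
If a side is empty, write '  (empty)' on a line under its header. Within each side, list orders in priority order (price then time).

Answer: BIDS (highest first):
  (empty)
ASKS (lowest first):
  #1: 5@95
  #3: 8@95
  #2: 8@96

Derivation:
After op 1 [order #1] limit_sell(price=95, qty=7): fills=none; bids=[-] asks=[#1:7@95]
After op 2 [order #2] limit_sell(price=96, qty=8): fills=none; bids=[-] asks=[#1:7@95 #2:8@96]
After op 3 [order #3] limit_sell(price=95, qty=8): fills=none; bids=[-] asks=[#1:7@95 #3:8@95 #2:8@96]
After op 4 [order #4] limit_buy(price=102, qty=2): fills=#4x#1:2@95; bids=[-] asks=[#1:5@95 #3:8@95 #2:8@96]
After op 5 [order #5] market_sell(qty=6): fills=none; bids=[-] asks=[#1:5@95 #3:8@95 #2:8@96]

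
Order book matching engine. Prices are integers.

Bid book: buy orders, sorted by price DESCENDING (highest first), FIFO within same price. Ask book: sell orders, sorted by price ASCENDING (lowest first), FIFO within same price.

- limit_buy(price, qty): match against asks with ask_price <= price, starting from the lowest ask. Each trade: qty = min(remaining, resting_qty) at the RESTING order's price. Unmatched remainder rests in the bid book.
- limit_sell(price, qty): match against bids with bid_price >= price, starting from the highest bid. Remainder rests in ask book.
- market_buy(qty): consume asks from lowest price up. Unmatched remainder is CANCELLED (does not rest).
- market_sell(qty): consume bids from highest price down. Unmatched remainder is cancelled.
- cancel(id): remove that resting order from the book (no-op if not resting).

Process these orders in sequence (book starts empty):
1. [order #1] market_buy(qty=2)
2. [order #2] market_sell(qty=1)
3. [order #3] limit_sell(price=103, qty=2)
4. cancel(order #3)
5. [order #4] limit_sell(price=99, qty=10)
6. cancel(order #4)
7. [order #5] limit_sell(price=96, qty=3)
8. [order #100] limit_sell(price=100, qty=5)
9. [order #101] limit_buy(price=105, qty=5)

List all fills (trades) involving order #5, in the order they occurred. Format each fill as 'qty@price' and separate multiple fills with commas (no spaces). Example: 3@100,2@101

After op 1 [order #1] market_buy(qty=2): fills=none; bids=[-] asks=[-]
After op 2 [order #2] market_sell(qty=1): fills=none; bids=[-] asks=[-]
After op 3 [order #3] limit_sell(price=103, qty=2): fills=none; bids=[-] asks=[#3:2@103]
After op 4 cancel(order #3): fills=none; bids=[-] asks=[-]
After op 5 [order #4] limit_sell(price=99, qty=10): fills=none; bids=[-] asks=[#4:10@99]
After op 6 cancel(order #4): fills=none; bids=[-] asks=[-]
After op 7 [order #5] limit_sell(price=96, qty=3): fills=none; bids=[-] asks=[#5:3@96]
After op 8 [order #100] limit_sell(price=100, qty=5): fills=none; bids=[-] asks=[#5:3@96 #100:5@100]
After op 9 [order #101] limit_buy(price=105, qty=5): fills=#101x#5:3@96 #101x#100:2@100; bids=[-] asks=[#100:3@100]

Answer: 3@96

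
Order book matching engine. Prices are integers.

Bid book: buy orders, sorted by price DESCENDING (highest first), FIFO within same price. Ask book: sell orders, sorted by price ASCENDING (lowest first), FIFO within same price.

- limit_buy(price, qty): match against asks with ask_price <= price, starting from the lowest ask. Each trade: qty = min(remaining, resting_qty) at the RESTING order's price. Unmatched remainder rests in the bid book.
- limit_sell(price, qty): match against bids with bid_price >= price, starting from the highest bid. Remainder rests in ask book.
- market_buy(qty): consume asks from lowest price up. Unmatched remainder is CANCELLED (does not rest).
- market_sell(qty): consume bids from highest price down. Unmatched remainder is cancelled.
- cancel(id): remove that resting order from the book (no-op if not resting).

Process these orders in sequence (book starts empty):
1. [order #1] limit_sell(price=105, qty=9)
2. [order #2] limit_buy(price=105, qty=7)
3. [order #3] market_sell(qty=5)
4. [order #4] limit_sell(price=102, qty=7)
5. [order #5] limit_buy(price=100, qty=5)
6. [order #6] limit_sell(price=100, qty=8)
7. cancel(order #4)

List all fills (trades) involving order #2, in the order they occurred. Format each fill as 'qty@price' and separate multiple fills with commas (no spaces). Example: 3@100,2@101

After op 1 [order #1] limit_sell(price=105, qty=9): fills=none; bids=[-] asks=[#1:9@105]
After op 2 [order #2] limit_buy(price=105, qty=7): fills=#2x#1:7@105; bids=[-] asks=[#1:2@105]
After op 3 [order #3] market_sell(qty=5): fills=none; bids=[-] asks=[#1:2@105]
After op 4 [order #4] limit_sell(price=102, qty=7): fills=none; bids=[-] asks=[#4:7@102 #1:2@105]
After op 5 [order #5] limit_buy(price=100, qty=5): fills=none; bids=[#5:5@100] asks=[#4:7@102 #1:2@105]
After op 6 [order #6] limit_sell(price=100, qty=8): fills=#5x#6:5@100; bids=[-] asks=[#6:3@100 #4:7@102 #1:2@105]
After op 7 cancel(order #4): fills=none; bids=[-] asks=[#6:3@100 #1:2@105]

Answer: 7@105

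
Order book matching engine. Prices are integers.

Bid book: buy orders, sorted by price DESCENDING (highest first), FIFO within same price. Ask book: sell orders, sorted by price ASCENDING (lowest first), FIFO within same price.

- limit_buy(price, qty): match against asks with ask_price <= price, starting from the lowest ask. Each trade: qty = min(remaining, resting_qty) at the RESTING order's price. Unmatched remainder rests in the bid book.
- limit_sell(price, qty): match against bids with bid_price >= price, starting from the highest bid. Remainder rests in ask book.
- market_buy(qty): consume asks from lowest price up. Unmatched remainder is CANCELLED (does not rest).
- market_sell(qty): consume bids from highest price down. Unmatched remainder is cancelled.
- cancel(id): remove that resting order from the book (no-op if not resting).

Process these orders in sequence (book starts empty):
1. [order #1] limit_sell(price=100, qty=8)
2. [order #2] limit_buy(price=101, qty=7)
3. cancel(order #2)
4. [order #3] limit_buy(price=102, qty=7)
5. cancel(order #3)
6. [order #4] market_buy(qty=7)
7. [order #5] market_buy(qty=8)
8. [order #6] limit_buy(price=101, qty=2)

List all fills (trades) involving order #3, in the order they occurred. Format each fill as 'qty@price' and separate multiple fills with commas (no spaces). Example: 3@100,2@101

After op 1 [order #1] limit_sell(price=100, qty=8): fills=none; bids=[-] asks=[#1:8@100]
After op 2 [order #2] limit_buy(price=101, qty=7): fills=#2x#1:7@100; bids=[-] asks=[#1:1@100]
After op 3 cancel(order #2): fills=none; bids=[-] asks=[#1:1@100]
After op 4 [order #3] limit_buy(price=102, qty=7): fills=#3x#1:1@100; bids=[#3:6@102] asks=[-]
After op 5 cancel(order #3): fills=none; bids=[-] asks=[-]
After op 6 [order #4] market_buy(qty=7): fills=none; bids=[-] asks=[-]
After op 7 [order #5] market_buy(qty=8): fills=none; bids=[-] asks=[-]
After op 8 [order #6] limit_buy(price=101, qty=2): fills=none; bids=[#6:2@101] asks=[-]

Answer: 1@100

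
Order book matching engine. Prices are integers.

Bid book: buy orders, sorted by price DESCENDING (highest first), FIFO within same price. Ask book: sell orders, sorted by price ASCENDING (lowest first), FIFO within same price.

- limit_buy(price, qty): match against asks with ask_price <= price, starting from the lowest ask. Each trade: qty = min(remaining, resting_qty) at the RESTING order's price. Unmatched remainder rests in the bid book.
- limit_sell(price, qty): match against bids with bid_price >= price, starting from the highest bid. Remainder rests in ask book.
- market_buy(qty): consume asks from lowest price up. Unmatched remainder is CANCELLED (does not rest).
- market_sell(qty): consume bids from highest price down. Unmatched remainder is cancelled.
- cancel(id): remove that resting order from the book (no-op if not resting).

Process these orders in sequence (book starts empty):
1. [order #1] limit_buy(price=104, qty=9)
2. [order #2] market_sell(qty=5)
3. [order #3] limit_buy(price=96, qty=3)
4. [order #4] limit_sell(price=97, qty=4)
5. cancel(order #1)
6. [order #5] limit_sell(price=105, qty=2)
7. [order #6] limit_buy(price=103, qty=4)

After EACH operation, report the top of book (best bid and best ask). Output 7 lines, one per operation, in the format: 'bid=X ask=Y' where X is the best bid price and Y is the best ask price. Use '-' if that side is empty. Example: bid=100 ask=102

After op 1 [order #1] limit_buy(price=104, qty=9): fills=none; bids=[#1:9@104] asks=[-]
After op 2 [order #2] market_sell(qty=5): fills=#1x#2:5@104; bids=[#1:4@104] asks=[-]
After op 3 [order #3] limit_buy(price=96, qty=3): fills=none; bids=[#1:4@104 #3:3@96] asks=[-]
After op 4 [order #4] limit_sell(price=97, qty=4): fills=#1x#4:4@104; bids=[#3:3@96] asks=[-]
After op 5 cancel(order #1): fills=none; bids=[#3:3@96] asks=[-]
After op 6 [order #5] limit_sell(price=105, qty=2): fills=none; bids=[#3:3@96] asks=[#5:2@105]
After op 7 [order #6] limit_buy(price=103, qty=4): fills=none; bids=[#6:4@103 #3:3@96] asks=[#5:2@105]

Answer: bid=104 ask=-
bid=104 ask=-
bid=104 ask=-
bid=96 ask=-
bid=96 ask=-
bid=96 ask=105
bid=103 ask=105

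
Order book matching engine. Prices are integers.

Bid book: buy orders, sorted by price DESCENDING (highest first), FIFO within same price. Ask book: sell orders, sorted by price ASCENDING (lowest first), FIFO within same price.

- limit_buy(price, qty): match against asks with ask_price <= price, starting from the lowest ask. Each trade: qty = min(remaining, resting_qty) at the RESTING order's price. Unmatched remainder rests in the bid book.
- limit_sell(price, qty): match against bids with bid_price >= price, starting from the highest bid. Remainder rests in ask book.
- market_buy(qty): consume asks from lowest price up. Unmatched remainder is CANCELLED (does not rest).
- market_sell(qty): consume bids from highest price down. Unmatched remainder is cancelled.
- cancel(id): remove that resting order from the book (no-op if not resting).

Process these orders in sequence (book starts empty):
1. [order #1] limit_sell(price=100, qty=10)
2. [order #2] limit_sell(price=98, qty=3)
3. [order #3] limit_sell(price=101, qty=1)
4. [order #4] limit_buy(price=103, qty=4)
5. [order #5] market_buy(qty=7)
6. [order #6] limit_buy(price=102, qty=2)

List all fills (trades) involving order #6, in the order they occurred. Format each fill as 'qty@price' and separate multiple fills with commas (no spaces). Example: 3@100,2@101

Answer: 2@100

Derivation:
After op 1 [order #1] limit_sell(price=100, qty=10): fills=none; bids=[-] asks=[#1:10@100]
After op 2 [order #2] limit_sell(price=98, qty=3): fills=none; bids=[-] asks=[#2:3@98 #1:10@100]
After op 3 [order #3] limit_sell(price=101, qty=1): fills=none; bids=[-] asks=[#2:3@98 #1:10@100 #3:1@101]
After op 4 [order #4] limit_buy(price=103, qty=4): fills=#4x#2:3@98 #4x#1:1@100; bids=[-] asks=[#1:9@100 #3:1@101]
After op 5 [order #5] market_buy(qty=7): fills=#5x#1:7@100; bids=[-] asks=[#1:2@100 #3:1@101]
After op 6 [order #6] limit_buy(price=102, qty=2): fills=#6x#1:2@100; bids=[-] asks=[#3:1@101]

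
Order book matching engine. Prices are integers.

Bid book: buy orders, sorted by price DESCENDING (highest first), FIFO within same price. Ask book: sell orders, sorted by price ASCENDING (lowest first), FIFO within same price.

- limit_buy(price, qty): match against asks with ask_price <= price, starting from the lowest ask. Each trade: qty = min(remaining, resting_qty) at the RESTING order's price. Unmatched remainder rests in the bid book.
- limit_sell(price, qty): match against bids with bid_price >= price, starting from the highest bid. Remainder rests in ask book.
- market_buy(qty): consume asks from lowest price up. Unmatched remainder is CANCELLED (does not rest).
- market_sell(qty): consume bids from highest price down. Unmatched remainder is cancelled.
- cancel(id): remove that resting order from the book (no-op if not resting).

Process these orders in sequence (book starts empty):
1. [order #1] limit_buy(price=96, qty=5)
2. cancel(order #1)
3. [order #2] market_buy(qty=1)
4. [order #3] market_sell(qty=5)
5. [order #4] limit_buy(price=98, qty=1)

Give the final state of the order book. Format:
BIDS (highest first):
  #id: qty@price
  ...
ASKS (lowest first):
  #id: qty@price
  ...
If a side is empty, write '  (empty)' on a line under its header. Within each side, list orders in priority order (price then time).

Answer: BIDS (highest first):
  #4: 1@98
ASKS (lowest first):
  (empty)

Derivation:
After op 1 [order #1] limit_buy(price=96, qty=5): fills=none; bids=[#1:5@96] asks=[-]
After op 2 cancel(order #1): fills=none; bids=[-] asks=[-]
After op 3 [order #2] market_buy(qty=1): fills=none; bids=[-] asks=[-]
After op 4 [order #3] market_sell(qty=5): fills=none; bids=[-] asks=[-]
After op 5 [order #4] limit_buy(price=98, qty=1): fills=none; bids=[#4:1@98] asks=[-]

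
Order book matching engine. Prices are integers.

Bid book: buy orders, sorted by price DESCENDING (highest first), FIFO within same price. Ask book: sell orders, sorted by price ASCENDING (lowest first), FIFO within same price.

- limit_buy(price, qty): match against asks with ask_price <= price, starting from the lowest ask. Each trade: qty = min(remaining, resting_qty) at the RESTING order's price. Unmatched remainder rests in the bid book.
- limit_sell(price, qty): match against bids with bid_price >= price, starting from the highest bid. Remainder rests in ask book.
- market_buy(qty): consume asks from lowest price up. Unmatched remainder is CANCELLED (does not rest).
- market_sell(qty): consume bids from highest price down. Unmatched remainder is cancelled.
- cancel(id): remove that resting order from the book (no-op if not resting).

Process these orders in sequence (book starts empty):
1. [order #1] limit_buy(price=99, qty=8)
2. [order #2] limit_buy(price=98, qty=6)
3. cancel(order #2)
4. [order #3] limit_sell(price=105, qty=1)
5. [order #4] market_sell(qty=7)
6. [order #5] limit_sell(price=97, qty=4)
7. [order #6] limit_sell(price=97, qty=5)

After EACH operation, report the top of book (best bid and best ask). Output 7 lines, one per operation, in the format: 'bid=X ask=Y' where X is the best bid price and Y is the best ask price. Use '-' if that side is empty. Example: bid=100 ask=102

Answer: bid=99 ask=-
bid=99 ask=-
bid=99 ask=-
bid=99 ask=105
bid=99 ask=105
bid=- ask=97
bid=- ask=97

Derivation:
After op 1 [order #1] limit_buy(price=99, qty=8): fills=none; bids=[#1:8@99] asks=[-]
After op 2 [order #2] limit_buy(price=98, qty=6): fills=none; bids=[#1:8@99 #2:6@98] asks=[-]
After op 3 cancel(order #2): fills=none; bids=[#1:8@99] asks=[-]
After op 4 [order #3] limit_sell(price=105, qty=1): fills=none; bids=[#1:8@99] asks=[#3:1@105]
After op 5 [order #4] market_sell(qty=7): fills=#1x#4:7@99; bids=[#1:1@99] asks=[#3:1@105]
After op 6 [order #5] limit_sell(price=97, qty=4): fills=#1x#5:1@99; bids=[-] asks=[#5:3@97 #3:1@105]
After op 7 [order #6] limit_sell(price=97, qty=5): fills=none; bids=[-] asks=[#5:3@97 #6:5@97 #3:1@105]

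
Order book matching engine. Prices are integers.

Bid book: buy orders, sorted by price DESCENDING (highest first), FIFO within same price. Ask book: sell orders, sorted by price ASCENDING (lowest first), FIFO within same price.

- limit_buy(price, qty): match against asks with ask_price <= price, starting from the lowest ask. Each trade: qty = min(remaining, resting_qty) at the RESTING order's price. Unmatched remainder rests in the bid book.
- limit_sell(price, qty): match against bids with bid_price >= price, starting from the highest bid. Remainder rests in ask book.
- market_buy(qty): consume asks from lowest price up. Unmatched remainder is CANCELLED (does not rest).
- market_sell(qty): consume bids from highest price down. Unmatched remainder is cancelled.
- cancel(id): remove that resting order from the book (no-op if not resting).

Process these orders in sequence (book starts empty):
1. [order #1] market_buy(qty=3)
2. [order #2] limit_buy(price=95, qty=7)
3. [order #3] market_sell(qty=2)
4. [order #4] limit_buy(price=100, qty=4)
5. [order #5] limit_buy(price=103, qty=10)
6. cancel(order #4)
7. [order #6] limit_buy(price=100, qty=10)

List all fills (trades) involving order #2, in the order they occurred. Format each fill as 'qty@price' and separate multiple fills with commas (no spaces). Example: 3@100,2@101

Answer: 2@95

Derivation:
After op 1 [order #1] market_buy(qty=3): fills=none; bids=[-] asks=[-]
After op 2 [order #2] limit_buy(price=95, qty=7): fills=none; bids=[#2:7@95] asks=[-]
After op 3 [order #3] market_sell(qty=2): fills=#2x#3:2@95; bids=[#2:5@95] asks=[-]
After op 4 [order #4] limit_buy(price=100, qty=4): fills=none; bids=[#4:4@100 #2:5@95] asks=[-]
After op 5 [order #5] limit_buy(price=103, qty=10): fills=none; bids=[#5:10@103 #4:4@100 #2:5@95] asks=[-]
After op 6 cancel(order #4): fills=none; bids=[#5:10@103 #2:5@95] asks=[-]
After op 7 [order #6] limit_buy(price=100, qty=10): fills=none; bids=[#5:10@103 #6:10@100 #2:5@95] asks=[-]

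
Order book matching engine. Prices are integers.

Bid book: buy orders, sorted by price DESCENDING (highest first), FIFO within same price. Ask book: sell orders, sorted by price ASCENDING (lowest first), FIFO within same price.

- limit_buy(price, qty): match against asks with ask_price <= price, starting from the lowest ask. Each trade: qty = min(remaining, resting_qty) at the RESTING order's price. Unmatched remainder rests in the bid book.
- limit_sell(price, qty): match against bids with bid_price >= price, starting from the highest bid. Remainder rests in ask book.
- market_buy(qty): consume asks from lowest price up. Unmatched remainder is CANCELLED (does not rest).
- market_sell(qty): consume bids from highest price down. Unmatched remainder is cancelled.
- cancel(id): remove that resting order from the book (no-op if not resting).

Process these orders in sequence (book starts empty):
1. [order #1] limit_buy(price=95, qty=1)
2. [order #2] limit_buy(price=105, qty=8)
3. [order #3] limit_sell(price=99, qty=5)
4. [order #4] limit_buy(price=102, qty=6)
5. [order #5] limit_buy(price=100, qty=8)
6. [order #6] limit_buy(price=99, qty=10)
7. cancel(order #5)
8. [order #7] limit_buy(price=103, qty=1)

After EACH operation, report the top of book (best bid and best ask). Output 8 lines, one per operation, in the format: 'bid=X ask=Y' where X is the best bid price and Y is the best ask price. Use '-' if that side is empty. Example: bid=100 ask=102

After op 1 [order #1] limit_buy(price=95, qty=1): fills=none; bids=[#1:1@95] asks=[-]
After op 2 [order #2] limit_buy(price=105, qty=8): fills=none; bids=[#2:8@105 #1:1@95] asks=[-]
After op 3 [order #3] limit_sell(price=99, qty=5): fills=#2x#3:5@105; bids=[#2:3@105 #1:1@95] asks=[-]
After op 4 [order #4] limit_buy(price=102, qty=6): fills=none; bids=[#2:3@105 #4:6@102 #1:1@95] asks=[-]
After op 5 [order #5] limit_buy(price=100, qty=8): fills=none; bids=[#2:3@105 #4:6@102 #5:8@100 #1:1@95] asks=[-]
After op 6 [order #6] limit_buy(price=99, qty=10): fills=none; bids=[#2:3@105 #4:6@102 #5:8@100 #6:10@99 #1:1@95] asks=[-]
After op 7 cancel(order #5): fills=none; bids=[#2:3@105 #4:6@102 #6:10@99 #1:1@95] asks=[-]
After op 8 [order #7] limit_buy(price=103, qty=1): fills=none; bids=[#2:3@105 #7:1@103 #4:6@102 #6:10@99 #1:1@95] asks=[-]

Answer: bid=95 ask=-
bid=105 ask=-
bid=105 ask=-
bid=105 ask=-
bid=105 ask=-
bid=105 ask=-
bid=105 ask=-
bid=105 ask=-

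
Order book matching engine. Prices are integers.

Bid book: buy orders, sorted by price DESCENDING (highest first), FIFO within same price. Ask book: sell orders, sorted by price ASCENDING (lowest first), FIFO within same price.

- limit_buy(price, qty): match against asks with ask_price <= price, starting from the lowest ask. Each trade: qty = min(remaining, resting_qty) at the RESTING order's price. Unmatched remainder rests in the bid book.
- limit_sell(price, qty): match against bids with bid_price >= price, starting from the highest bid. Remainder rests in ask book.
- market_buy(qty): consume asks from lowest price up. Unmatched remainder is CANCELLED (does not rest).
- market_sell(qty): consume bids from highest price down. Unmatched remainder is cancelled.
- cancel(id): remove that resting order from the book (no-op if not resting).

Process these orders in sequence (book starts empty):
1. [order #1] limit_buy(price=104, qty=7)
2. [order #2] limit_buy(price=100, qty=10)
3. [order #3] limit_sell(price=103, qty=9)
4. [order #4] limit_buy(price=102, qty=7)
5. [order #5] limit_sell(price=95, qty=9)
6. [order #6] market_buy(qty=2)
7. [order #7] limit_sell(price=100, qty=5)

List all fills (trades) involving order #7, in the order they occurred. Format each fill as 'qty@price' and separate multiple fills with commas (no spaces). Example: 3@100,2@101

After op 1 [order #1] limit_buy(price=104, qty=7): fills=none; bids=[#1:7@104] asks=[-]
After op 2 [order #2] limit_buy(price=100, qty=10): fills=none; bids=[#1:7@104 #2:10@100] asks=[-]
After op 3 [order #3] limit_sell(price=103, qty=9): fills=#1x#3:7@104; bids=[#2:10@100] asks=[#3:2@103]
After op 4 [order #4] limit_buy(price=102, qty=7): fills=none; bids=[#4:7@102 #2:10@100] asks=[#3:2@103]
After op 5 [order #5] limit_sell(price=95, qty=9): fills=#4x#5:7@102 #2x#5:2@100; bids=[#2:8@100] asks=[#3:2@103]
After op 6 [order #6] market_buy(qty=2): fills=#6x#3:2@103; bids=[#2:8@100] asks=[-]
After op 7 [order #7] limit_sell(price=100, qty=5): fills=#2x#7:5@100; bids=[#2:3@100] asks=[-]

Answer: 5@100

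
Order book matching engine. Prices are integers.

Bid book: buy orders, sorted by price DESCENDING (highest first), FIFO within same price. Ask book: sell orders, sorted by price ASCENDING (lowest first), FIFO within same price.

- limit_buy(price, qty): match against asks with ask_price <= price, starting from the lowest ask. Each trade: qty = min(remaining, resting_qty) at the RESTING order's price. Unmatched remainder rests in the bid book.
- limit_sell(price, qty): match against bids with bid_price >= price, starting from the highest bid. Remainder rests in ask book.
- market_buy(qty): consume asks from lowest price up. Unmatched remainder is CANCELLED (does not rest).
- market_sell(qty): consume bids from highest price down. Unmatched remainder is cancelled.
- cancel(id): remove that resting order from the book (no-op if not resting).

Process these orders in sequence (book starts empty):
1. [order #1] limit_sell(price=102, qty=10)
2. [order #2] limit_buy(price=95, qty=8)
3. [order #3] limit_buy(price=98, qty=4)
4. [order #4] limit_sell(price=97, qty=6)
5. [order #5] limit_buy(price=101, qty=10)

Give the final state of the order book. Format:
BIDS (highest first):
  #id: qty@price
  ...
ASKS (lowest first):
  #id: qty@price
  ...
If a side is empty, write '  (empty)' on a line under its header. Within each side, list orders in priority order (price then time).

After op 1 [order #1] limit_sell(price=102, qty=10): fills=none; bids=[-] asks=[#1:10@102]
After op 2 [order #2] limit_buy(price=95, qty=8): fills=none; bids=[#2:8@95] asks=[#1:10@102]
After op 3 [order #3] limit_buy(price=98, qty=4): fills=none; bids=[#3:4@98 #2:8@95] asks=[#1:10@102]
After op 4 [order #4] limit_sell(price=97, qty=6): fills=#3x#4:4@98; bids=[#2:8@95] asks=[#4:2@97 #1:10@102]
After op 5 [order #5] limit_buy(price=101, qty=10): fills=#5x#4:2@97; bids=[#5:8@101 #2:8@95] asks=[#1:10@102]

Answer: BIDS (highest first):
  #5: 8@101
  #2: 8@95
ASKS (lowest first):
  #1: 10@102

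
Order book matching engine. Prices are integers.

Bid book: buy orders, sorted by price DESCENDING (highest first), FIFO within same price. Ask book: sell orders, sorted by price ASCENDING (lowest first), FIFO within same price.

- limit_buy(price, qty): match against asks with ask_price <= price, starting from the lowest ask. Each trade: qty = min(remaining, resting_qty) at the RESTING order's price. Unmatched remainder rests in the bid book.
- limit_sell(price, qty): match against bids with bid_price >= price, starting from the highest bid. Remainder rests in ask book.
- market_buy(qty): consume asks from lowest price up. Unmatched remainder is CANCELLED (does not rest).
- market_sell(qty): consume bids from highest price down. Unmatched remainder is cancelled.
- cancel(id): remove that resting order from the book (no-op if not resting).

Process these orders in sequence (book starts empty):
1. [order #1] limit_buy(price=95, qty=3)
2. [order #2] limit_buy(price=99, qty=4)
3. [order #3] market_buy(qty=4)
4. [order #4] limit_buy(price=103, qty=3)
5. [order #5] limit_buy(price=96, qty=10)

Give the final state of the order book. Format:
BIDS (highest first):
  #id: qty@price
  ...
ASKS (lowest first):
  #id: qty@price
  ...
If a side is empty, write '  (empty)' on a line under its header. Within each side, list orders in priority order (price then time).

Answer: BIDS (highest first):
  #4: 3@103
  #2: 4@99
  #5: 10@96
  #1: 3@95
ASKS (lowest first):
  (empty)

Derivation:
After op 1 [order #1] limit_buy(price=95, qty=3): fills=none; bids=[#1:3@95] asks=[-]
After op 2 [order #2] limit_buy(price=99, qty=4): fills=none; bids=[#2:4@99 #1:3@95] asks=[-]
After op 3 [order #3] market_buy(qty=4): fills=none; bids=[#2:4@99 #1:3@95] asks=[-]
After op 4 [order #4] limit_buy(price=103, qty=3): fills=none; bids=[#4:3@103 #2:4@99 #1:3@95] asks=[-]
After op 5 [order #5] limit_buy(price=96, qty=10): fills=none; bids=[#4:3@103 #2:4@99 #5:10@96 #1:3@95] asks=[-]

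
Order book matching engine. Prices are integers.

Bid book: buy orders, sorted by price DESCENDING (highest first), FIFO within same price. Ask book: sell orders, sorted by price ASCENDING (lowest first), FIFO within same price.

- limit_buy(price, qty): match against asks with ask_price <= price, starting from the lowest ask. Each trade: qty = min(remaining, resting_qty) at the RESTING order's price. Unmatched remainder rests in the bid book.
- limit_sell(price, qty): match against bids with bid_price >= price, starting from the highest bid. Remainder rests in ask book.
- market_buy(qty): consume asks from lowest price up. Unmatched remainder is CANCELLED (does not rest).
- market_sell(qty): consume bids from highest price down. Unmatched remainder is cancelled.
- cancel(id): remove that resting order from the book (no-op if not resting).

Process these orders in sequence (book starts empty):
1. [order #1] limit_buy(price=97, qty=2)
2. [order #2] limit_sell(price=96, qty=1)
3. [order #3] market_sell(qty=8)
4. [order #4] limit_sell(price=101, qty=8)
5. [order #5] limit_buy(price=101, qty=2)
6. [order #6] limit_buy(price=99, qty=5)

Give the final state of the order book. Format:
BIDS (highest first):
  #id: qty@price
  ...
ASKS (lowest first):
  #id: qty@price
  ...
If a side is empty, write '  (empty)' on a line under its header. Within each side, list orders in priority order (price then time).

After op 1 [order #1] limit_buy(price=97, qty=2): fills=none; bids=[#1:2@97] asks=[-]
After op 2 [order #2] limit_sell(price=96, qty=1): fills=#1x#2:1@97; bids=[#1:1@97] asks=[-]
After op 3 [order #3] market_sell(qty=8): fills=#1x#3:1@97; bids=[-] asks=[-]
After op 4 [order #4] limit_sell(price=101, qty=8): fills=none; bids=[-] asks=[#4:8@101]
After op 5 [order #5] limit_buy(price=101, qty=2): fills=#5x#4:2@101; bids=[-] asks=[#4:6@101]
After op 6 [order #6] limit_buy(price=99, qty=5): fills=none; bids=[#6:5@99] asks=[#4:6@101]

Answer: BIDS (highest first):
  #6: 5@99
ASKS (lowest first):
  #4: 6@101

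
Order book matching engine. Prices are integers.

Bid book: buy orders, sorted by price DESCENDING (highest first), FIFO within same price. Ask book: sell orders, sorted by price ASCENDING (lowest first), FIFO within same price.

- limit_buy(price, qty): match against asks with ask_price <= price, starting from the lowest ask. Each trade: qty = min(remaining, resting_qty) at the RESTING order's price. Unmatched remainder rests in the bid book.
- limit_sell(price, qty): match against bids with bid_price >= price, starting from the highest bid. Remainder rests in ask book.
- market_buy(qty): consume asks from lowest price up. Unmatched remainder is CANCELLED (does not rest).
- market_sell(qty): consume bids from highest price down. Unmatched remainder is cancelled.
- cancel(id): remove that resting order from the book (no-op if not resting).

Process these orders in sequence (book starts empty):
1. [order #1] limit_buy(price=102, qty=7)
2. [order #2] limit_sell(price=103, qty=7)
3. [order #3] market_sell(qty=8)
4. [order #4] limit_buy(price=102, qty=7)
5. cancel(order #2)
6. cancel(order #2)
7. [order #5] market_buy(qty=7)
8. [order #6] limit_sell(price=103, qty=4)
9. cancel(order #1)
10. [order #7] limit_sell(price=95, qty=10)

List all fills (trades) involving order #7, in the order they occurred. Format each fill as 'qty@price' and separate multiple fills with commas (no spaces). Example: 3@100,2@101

After op 1 [order #1] limit_buy(price=102, qty=7): fills=none; bids=[#1:7@102] asks=[-]
After op 2 [order #2] limit_sell(price=103, qty=7): fills=none; bids=[#1:7@102] asks=[#2:7@103]
After op 3 [order #3] market_sell(qty=8): fills=#1x#3:7@102; bids=[-] asks=[#2:7@103]
After op 4 [order #4] limit_buy(price=102, qty=7): fills=none; bids=[#4:7@102] asks=[#2:7@103]
After op 5 cancel(order #2): fills=none; bids=[#4:7@102] asks=[-]
After op 6 cancel(order #2): fills=none; bids=[#4:7@102] asks=[-]
After op 7 [order #5] market_buy(qty=7): fills=none; bids=[#4:7@102] asks=[-]
After op 8 [order #6] limit_sell(price=103, qty=4): fills=none; bids=[#4:7@102] asks=[#6:4@103]
After op 9 cancel(order #1): fills=none; bids=[#4:7@102] asks=[#6:4@103]
After op 10 [order #7] limit_sell(price=95, qty=10): fills=#4x#7:7@102; bids=[-] asks=[#7:3@95 #6:4@103]

Answer: 7@102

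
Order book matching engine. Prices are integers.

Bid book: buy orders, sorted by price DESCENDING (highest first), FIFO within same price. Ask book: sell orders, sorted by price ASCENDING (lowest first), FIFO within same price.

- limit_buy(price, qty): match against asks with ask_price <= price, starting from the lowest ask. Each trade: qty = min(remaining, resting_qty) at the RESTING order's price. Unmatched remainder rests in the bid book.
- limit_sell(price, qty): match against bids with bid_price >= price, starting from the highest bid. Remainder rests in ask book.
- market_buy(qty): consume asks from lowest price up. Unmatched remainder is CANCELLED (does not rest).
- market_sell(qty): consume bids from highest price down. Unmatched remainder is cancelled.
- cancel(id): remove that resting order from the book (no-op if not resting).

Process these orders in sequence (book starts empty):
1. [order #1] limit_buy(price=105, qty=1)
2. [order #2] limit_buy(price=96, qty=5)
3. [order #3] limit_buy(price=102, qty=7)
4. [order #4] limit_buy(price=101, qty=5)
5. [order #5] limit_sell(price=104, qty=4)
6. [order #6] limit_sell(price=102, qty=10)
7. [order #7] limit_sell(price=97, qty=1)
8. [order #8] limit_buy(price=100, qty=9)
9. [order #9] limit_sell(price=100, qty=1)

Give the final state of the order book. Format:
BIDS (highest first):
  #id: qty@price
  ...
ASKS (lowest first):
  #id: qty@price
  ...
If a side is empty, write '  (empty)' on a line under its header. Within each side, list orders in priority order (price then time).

Answer: BIDS (highest first):
  #4: 3@101
  #8: 9@100
  #2: 5@96
ASKS (lowest first):
  #6: 3@102
  #5: 3@104

Derivation:
After op 1 [order #1] limit_buy(price=105, qty=1): fills=none; bids=[#1:1@105] asks=[-]
After op 2 [order #2] limit_buy(price=96, qty=5): fills=none; bids=[#1:1@105 #2:5@96] asks=[-]
After op 3 [order #3] limit_buy(price=102, qty=7): fills=none; bids=[#1:1@105 #3:7@102 #2:5@96] asks=[-]
After op 4 [order #4] limit_buy(price=101, qty=5): fills=none; bids=[#1:1@105 #3:7@102 #4:5@101 #2:5@96] asks=[-]
After op 5 [order #5] limit_sell(price=104, qty=4): fills=#1x#5:1@105; bids=[#3:7@102 #4:5@101 #2:5@96] asks=[#5:3@104]
After op 6 [order #6] limit_sell(price=102, qty=10): fills=#3x#6:7@102; bids=[#4:5@101 #2:5@96] asks=[#6:3@102 #5:3@104]
After op 7 [order #7] limit_sell(price=97, qty=1): fills=#4x#7:1@101; bids=[#4:4@101 #2:5@96] asks=[#6:3@102 #5:3@104]
After op 8 [order #8] limit_buy(price=100, qty=9): fills=none; bids=[#4:4@101 #8:9@100 #2:5@96] asks=[#6:3@102 #5:3@104]
After op 9 [order #9] limit_sell(price=100, qty=1): fills=#4x#9:1@101; bids=[#4:3@101 #8:9@100 #2:5@96] asks=[#6:3@102 #5:3@104]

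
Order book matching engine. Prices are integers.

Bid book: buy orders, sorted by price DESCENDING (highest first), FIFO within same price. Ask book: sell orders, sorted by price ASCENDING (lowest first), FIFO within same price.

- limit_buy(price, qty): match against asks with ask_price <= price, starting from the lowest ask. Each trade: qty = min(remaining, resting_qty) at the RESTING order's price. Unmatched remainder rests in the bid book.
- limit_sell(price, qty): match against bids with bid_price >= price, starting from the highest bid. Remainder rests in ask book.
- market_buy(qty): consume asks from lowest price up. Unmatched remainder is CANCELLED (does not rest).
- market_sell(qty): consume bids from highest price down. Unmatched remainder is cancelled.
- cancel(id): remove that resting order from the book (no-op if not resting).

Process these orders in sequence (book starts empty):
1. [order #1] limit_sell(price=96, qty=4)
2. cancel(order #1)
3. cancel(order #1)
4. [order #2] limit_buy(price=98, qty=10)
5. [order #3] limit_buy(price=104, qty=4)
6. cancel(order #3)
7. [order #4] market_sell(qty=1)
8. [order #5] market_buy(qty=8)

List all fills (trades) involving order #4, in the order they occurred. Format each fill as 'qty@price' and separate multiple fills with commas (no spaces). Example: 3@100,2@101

Answer: 1@98

Derivation:
After op 1 [order #1] limit_sell(price=96, qty=4): fills=none; bids=[-] asks=[#1:4@96]
After op 2 cancel(order #1): fills=none; bids=[-] asks=[-]
After op 3 cancel(order #1): fills=none; bids=[-] asks=[-]
After op 4 [order #2] limit_buy(price=98, qty=10): fills=none; bids=[#2:10@98] asks=[-]
After op 5 [order #3] limit_buy(price=104, qty=4): fills=none; bids=[#3:4@104 #2:10@98] asks=[-]
After op 6 cancel(order #3): fills=none; bids=[#2:10@98] asks=[-]
After op 7 [order #4] market_sell(qty=1): fills=#2x#4:1@98; bids=[#2:9@98] asks=[-]
After op 8 [order #5] market_buy(qty=8): fills=none; bids=[#2:9@98] asks=[-]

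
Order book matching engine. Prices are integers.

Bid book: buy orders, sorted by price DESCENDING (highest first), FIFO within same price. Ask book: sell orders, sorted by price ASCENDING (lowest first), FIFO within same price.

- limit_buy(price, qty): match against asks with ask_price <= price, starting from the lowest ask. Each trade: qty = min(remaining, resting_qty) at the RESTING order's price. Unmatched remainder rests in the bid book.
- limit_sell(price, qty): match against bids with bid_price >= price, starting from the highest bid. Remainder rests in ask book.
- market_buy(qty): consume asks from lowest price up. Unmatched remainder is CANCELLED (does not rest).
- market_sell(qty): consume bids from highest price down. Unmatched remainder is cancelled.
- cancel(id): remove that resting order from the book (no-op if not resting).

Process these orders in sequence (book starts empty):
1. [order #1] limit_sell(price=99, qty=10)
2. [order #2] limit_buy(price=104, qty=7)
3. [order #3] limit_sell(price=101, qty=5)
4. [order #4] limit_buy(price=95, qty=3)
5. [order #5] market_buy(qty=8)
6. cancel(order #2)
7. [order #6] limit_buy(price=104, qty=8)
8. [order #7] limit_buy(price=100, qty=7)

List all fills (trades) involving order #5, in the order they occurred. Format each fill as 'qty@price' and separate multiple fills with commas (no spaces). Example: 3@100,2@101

After op 1 [order #1] limit_sell(price=99, qty=10): fills=none; bids=[-] asks=[#1:10@99]
After op 2 [order #2] limit_buy(price=104, qty=7): fills=#2x#1:7@99; bids=[-] asks=[#1:3@99]
After op 3 [order #3] limit_sell(price=101, qty=5): fills=none; bids=[-] asks=[#1:3@99 #3:5@101]
After op 4 [order #4] limit_buy(price=95, qty=3): fills=none; bids=[#4:3@95] asks=[#1:3@99 #3:5@101]
After op 5 [order #5] market_buy(qty=8): fills=#5x#1:3@99 #5x#3:5@101; bids=[#4:3@95] asks=[-]
After op 6 cancel(order #2): fills=none; bids=[#4:3@95] asks=[-]
After op 7 [order #6] limit_buy(price=104, qty=8): fills=none; bids=[#6:8@104 #4:3@95] asks=[-]
After op 8 [order #7] limit_buy(price=100, qty=7): fills=none; bids=[#6:8@104 #7:7@100 #4:3@95] asks=[-]

Answer: 3@99,5@101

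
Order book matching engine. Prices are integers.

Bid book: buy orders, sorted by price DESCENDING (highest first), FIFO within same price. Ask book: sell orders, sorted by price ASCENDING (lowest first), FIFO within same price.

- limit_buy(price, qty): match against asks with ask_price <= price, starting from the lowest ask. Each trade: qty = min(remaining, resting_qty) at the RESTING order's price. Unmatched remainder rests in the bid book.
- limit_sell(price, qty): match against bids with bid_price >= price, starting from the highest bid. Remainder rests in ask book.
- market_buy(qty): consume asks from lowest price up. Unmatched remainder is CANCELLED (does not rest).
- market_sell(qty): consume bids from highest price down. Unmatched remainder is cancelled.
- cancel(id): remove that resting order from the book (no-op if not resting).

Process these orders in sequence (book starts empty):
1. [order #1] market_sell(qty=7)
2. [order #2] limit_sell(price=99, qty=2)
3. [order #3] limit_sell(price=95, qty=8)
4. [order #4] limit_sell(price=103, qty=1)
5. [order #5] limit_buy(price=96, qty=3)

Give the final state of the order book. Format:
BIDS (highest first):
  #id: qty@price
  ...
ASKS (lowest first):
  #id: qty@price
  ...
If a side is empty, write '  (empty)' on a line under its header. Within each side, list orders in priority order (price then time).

After op 1 [order #1] market_sell(qty=7): fills=none; bids=[-] asks=[-]
After op 2 [order #2] limit_sell(price=99, qty=2): fills=none; bids=[-] asks=[#2:2@99]
After op 3 [order #3] limit_sell(price=95, qty=8): fills=none; bids=[-] asks=[#3:8@95 #2:2@99]
After op 4 [order #4] limit_sell(price=103, qty=1): fills=none; bids=[-] asks=[#3:8@95 #2:2@99 #4:1@103]
After op 5 [order #5] limit_buy(price=96, qty=3): fills=#5x#3:3@95; bids=[-] asks=[#3:5@95 #2:2@99 #4:1@103]

Answer: BIDS (highest first):
  (empty)
ASKS (lowest first):
  #3: 5@95
  #2: 2@99
  #4: 1@103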